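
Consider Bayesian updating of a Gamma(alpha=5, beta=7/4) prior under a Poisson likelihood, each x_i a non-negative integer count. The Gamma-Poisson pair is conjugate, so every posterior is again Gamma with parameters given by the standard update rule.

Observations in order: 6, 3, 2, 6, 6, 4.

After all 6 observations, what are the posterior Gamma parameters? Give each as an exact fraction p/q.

alpha=32, beta=31/4

obs 1: x=6 → posterior Gamma(11, 11/4)
obs 2: x=3 → posterior Gamma(14, 15/4)
obs 3: x=2 → posterior Gamma(16, 19/4)
obs 4: x=6 → posterior Gamma(22, 23/4)
obs 5: x=6 → posterior Gamma(28, 27/4)
obs 6: x=4 → posterior Gamma(32, 31/4)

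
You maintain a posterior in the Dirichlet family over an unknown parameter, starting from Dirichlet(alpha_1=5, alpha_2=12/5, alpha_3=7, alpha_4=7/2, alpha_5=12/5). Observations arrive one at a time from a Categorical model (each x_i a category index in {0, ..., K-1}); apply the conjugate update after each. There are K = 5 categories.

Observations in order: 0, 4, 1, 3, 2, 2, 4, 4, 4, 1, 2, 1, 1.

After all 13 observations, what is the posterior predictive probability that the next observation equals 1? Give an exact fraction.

obs 1: x=0 → posterior Dirichlet(6, 12/5, 7, 7/2, 12/5)
obs 2: x=4 → posterior Dirichlet(6, 12/5, 7, 7/2, 17/5)
obs 3: x=1 → posterior Dirichlet(6, 17/5, 7, 7/2, 17/5)
obs 4: x=3 → posterior Dirichlet(6, 17/5, 7, 9/2, 17/5)
obs 5: x=2 → posterior Dirichlet(6, 17/5, 8, 9/2, 17/5)
obs 6: x=2 → posterior Dirichlet(6, 17/5, 9, 9/2, 17/5)
obs 7: x=4 → posterior Dirichlet(6, 17/5, 9, 9/2, 22/5)
obs 8: x=4 → posterior Dirichlet(6, 17/5, 9, 9/2, 27/5)
obs 9: x=4 → posterior Dirichlet(6, 17/5, 9, 9/2, 32/5)
obs 10: x=1 → posterior Dirichlet(6, 22/5, 9, 9/2, 32/5)
obs 11: x=2 → posterior Dirichlet(6, 22/5, 10, 9/2, 32/5)
obs 12: x=1 → posterior Dirichlet(6, 27/5, 10, 9/2, 32/5)
obs 13: x=1 → posterior Dirichlet(6, 32/5, 10, 9/2, 32/5)

64/333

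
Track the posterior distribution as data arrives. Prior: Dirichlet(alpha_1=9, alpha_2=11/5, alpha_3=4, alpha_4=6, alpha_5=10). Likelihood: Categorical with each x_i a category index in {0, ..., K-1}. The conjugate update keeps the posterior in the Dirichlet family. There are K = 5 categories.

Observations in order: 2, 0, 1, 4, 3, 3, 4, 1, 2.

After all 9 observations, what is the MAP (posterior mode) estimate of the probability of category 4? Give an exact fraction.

5/16

obs 1: x=2 → posterior Dirichlet(9, 11/5, 5, 6, 10)
obs 2: x=0 → posterior Dirichlet(10, 11/5, 5, 6, 10)
obs 3: x=1 → posterior Dirichlet(10, 16/5, 5, 6, 10)
obs 4: x=4 → posterior Dirichlet(10, 16/5, 5, 6, 11)
obs 5: x=3 → posterior Dirichlet(10, 16/5, 5, 7, 11)
obs 6: x=3 → posterior Dirichlet(10, 16/5, 5, 8, 11)
obs 7: x=4 → posterior Dirichlet(10, 16/5, 5, 8, 12)
obs 8: x=1 → posterior Dirichlet(10, 21/5, 5, 8, 12)
obs 9: x=2 → posterior Dirichlet(10, 21/5, 6, 8, 12)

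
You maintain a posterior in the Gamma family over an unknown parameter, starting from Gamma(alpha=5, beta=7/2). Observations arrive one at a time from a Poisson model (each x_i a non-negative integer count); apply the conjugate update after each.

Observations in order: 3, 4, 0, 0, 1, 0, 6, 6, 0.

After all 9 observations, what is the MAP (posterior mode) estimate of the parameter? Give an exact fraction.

48/25

obs 1: x=3 → posterior Gamma(8, 9/2)
obs 2: x=4 → posterior Gamma(12, 11/2)
obs 3: x=0 → posterior Gamma(12, 13/2)
obs 4: x=0 → posterior Gamma(12, 15/2)
obs 5: x=1 → posterior Gamma(13, 17/2)
obs 6: x=0 → posterior Gamma(13, 19/2)
obs 7: x=6 → posterior Gamma(19, 21/2)
obs 8: x=6 → posterior Gamma(25, 23/2)
obs 9: x=0 → posterior Gamma(25, 25/2)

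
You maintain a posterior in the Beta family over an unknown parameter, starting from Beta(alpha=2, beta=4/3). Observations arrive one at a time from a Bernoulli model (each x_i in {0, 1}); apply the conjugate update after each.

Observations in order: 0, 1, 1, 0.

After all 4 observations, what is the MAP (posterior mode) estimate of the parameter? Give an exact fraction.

obs 1: x=0 → posterior Beta(2, 7/3)
obs 2: x=1 → posterior Beta(3, 7/3)
obs 3: x=1 → posterior Beta(4, 7/3)
obs 4: x=0 → posterior Beta(4, 10/3)

9/16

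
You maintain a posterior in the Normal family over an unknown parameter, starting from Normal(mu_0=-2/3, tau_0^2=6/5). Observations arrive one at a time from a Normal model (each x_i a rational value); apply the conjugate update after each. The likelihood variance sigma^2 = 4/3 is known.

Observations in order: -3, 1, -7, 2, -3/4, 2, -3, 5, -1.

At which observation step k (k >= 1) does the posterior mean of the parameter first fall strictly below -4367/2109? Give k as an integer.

obs 1: x=-3 → posterior Normal(-101/57, 12/19)
obs 2: x=1 → posterior Normal(-37/42, 3/7)
obs 3: x=-7 → posterior Normal(-263/111, 12/37)
obs 4: x=2 → posterior Normal(-209/138, 6/23)
obs 5: x=-3/4 → posterior Normal(-917/660, 12/55)
obs 6: x=2 → posterior Normal(-701/768, 3/16)
obs 7: x=-3 → posterior Normal(-1025/876, 12/73)
obs 8: x=5 → posterior Normal(-485/984, 6/41)
obs 9: x=-1 → posterior Normal(-593/1092, 12/91)

k = 3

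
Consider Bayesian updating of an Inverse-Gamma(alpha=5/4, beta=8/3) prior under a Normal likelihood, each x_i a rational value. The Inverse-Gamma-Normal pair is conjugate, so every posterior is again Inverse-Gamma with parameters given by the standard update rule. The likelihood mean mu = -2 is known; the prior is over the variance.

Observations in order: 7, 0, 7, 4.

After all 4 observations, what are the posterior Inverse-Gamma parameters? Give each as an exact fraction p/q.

obs 1: x=7 → posterior Inverse-Gamma(7/4, 259/6)
obs 2: x=0 → posterior Inverse-Gamma(9/4, 271/6)
obs 3: x=7 → posterior Inverse-Gamma(11/4, 257/3)
obs 4: x=4 → posterior Inverse-Gamma(13/4, 311/3)

alpha=13/4, beta=311/3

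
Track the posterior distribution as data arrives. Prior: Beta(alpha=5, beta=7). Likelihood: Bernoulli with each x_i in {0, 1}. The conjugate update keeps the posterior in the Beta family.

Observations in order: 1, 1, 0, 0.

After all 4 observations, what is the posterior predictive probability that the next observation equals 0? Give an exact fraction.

obs 1: x=1 → posterior Beta(6, 7)
obs 2: x=1 → posterior Beta(7, 7)
obs 3: x=0 → posterior Beta(7, 8)
obs 4: x=0 → posterior Beta(7, 9)

9/16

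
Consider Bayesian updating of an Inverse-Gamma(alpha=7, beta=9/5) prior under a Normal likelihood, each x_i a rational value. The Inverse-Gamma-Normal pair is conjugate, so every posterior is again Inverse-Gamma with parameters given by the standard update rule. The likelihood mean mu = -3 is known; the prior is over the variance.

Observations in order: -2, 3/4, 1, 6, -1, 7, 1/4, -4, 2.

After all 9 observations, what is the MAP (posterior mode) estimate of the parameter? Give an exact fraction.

obs 1: x=-2 → posterior Inverse-Gamma(15/2, 23/10)
obs 2: x=3/4 → posterior Inverse-Gamma(8, 1493/160)
obs 3: x=1 → posterior Inverse-Gamma(17/2, 2773/160)
obs 4: x=6 → posterior Inverse-Gamma(9, 9253/160)
obs 5: x=-1 → posterior Inverse-Gamma(19/2, 9573/160)
obs 6: x=7 → posterior Inverse-Gamma(10, 17573/160)
obs 7: x=1/4 → posterior Inverse-Gamma(21/2, 9209/80)
obs 8: x=-4 → posterior Inverse-Gamma(11, 9249/80)
obs 9: x=2 → posterior Inverse-Gamma(23/2, 10249/80)

10249/1000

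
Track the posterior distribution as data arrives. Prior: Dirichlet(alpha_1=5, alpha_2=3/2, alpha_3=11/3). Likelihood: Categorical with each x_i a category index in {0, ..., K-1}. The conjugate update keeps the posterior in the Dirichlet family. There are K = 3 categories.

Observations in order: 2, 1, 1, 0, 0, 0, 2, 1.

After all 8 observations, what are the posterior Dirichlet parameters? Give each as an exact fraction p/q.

alpha_1=8, alpha_2=9/2, alpha_3=17/3

obs 1: x=2 → posterior Dirichlet(5, 3/2, 14/3)
obs 2: x=1 → posterior Dirichlet(5, 5/2, 14/3)
obs 3: x=1 → posterior Dirichlet(5, 7/2, 14/3)
obs 4: x=0 → posterior Dirichlet(6, 7/2, 14/3)
obs 5: x=0 → posterior Dirichlet(7, 7/2, 14/3)
obs 6: x=0 → posterior Dirichlet(8, 7/2, 14/3)
obs 7: x=2 → posterior Dirichlet(8, 7/2, 17/3)
obs 8: x=1 → posterior Dirichlet(8, 9/2, 17/3)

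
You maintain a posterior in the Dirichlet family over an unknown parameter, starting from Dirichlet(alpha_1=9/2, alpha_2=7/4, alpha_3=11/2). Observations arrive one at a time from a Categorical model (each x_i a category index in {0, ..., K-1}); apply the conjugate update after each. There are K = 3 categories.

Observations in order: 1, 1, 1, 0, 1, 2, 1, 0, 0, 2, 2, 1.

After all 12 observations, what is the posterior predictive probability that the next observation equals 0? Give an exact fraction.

obs 1: x=1 → posterior Dirichlet(9/2, 11/4, 11/2)
obs 2: x=1 → posterior Dirichlet(9/2, 15/4, 11/2)
obs 3: x=1 → posterior Dirichlet(9/2, 19/4, 11/2)
obs 4: x=0 → posterior Dirichlet(11/2, 19/4, 11/2)
obs 5: x=1 → posterior Dirichlet(11/2, 23/4, 11/2)
obs 6: x=2 → posterior Dirichlet(11/2, 23/4, 13/2)
obs 7: x=1 → posterior Dirichlet(11/2, 27/4, 13/2)
obs 8: x=0 → posterior Dirichlet(13/2, 27/4, 13/2)
obs 9: x=0 → posterior Dirichlet(15/2, 27/4, 13/2)
obs 10: x=2 → posterior Dirichlet(15/2, 27/4, 15/2)
obs 11: x=2 → posterior Dirichlet(15/2, 27/4, 17/2)
obs 12: x=1 → posterior Dirichlet(15/2, 31/4, 17/2)

6/19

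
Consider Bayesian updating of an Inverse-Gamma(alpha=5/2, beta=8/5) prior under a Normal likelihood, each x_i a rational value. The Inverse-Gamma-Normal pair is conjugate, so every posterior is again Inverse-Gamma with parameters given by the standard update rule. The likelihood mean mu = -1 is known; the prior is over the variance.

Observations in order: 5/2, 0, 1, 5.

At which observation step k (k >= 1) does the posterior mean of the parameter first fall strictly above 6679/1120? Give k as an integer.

obs 1: x=5/2 → posterior Inverse-Gamma(3, 309/40)
obs 2: x=0 → posterior Inverse-Gamma(7/2, 329/40)
obs 3: x=1 → posterior Inverse-Gamma(4, 409/40)
obs 4: x=5 → posterior Inverse-Gamma(9/2, 1129/40)

k = 4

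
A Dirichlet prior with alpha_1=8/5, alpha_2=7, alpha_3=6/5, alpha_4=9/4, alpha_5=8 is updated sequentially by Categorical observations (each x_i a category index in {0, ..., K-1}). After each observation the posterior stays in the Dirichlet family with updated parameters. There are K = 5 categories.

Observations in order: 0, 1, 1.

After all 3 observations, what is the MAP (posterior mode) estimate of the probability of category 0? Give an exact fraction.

32/361

obs 1: x=0 → posterior Dirichlet(13/5, 7, 6/5, 9/4, 8)
obs 2: x=1 → posterior Dirichlet(13/5, 8, 6/5, 9/4, 8)
obs 3: x=1 → posterior Dirichlet(13/5, 9, 6/5, 9/4, 8)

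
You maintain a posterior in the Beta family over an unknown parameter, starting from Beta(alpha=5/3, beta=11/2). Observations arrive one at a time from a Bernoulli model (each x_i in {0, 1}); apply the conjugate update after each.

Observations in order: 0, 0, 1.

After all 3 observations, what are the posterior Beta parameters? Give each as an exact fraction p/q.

alpha=8/3, beta=15/2

obs 1: x=0 → posterior Beta(5/3, 13/2)
obs 2: x=0 → posterior Beta(5/3, 15/2)
obs 3: x=1 → posterior Beta(8/3, 15/2)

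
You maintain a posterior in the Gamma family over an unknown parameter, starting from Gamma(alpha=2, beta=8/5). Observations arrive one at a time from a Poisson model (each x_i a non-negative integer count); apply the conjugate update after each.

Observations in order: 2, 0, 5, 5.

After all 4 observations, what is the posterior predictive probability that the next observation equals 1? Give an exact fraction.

obs 1: x=2 → posterior Gamma(4, 13/5)
obs 2: x=0 → posterior Gamma(4, 18/5)
obs 3: x=5 → posterior Gamma(9, 23/5)
obs 4: x=5 → posterior Gamma(14, 28/5)

12744138388095977390080/59938945498865420543457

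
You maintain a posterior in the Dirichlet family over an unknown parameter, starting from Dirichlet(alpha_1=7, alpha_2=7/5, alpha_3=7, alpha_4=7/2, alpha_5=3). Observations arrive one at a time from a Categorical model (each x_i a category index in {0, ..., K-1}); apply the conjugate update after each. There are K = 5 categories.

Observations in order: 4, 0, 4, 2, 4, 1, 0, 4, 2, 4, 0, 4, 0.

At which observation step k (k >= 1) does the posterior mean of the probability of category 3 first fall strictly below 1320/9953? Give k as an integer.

k = 5

obs 1: x=4 → posterior Dirichlet(7, 7/5, 7, 7/2, 4)
obs 2: x=0 → posterior Dirichlet(8, 7/5, 7, 7/2, 4)
obs 3: x=4 → posterior Dirichlet(8, 7/5, 7, 7/2, 5)
obs 4: x=2 → posterior Dirichlet(8, 7/5, 8, 7/2, 5)
obs 5: x=4 → posterior Dirichlet(8, 7/5, 8, 7/2, 6)
obs 6: x=1 → posterior Dirichlet(8, 12/5, 8, 7/2, 6)
obs 7: x=0 → posterior Dirichlet(9, 12/5, 8, 7/2, 6)
obs 8: x=4 → posterior Dirichlet(9, 12/5, 8, 7/2, 7)
obs 9: x=2 → posterior Dirichlet(9, 12/5, 9, 7/2, 7)
obs 10: x=4 → posterior Dirichlet(9, 12/5, 9, 7/2, 8)
obs 11: x=0 → posterior Dirichlet(10, 12/5, 9, 7/2, 8)
obs 12: x=4 → posterior Dirichlet(10, 12/5, 9, 7/2, 9)
obs 13: x=0 → posterior Dirichlet(11, 12/5, 9, 7/2, 9)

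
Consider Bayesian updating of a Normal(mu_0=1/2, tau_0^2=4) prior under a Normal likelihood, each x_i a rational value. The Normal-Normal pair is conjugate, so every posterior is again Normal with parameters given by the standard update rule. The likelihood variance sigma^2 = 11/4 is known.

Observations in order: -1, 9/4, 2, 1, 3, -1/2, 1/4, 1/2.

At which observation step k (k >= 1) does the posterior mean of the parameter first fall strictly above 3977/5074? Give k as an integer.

obs 1: x=-1 → posterior Normal(-7/18, 44/27)
obs 2: x=9/4 → posterior Normal(51/86, 44/43)
obs 3: x=2 → posterior Normal(115/118, 44/59)
obs 4: x=1 → posterior Normal(49/50, 44/75)
obs 5: x=3 → posterior Normal(243/182, 44/91)
obs 6: x=-1/2 → posterior Normal(227/214, 44/107)
obs 7: x=1/4 → posterior Normal(235/246, 44/123)
obs 8: x=1/2 → posterior Normal(251/278, 44/139)

k = 3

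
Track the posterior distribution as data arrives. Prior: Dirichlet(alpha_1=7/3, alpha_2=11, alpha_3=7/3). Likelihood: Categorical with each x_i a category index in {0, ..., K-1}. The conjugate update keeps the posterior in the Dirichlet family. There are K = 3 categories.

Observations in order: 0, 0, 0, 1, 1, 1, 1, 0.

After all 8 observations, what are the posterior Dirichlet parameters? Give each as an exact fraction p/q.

obs 1: x=0 → posterior Dirichlet(10/3, 11, 7/3)
obs 2: x=0 → posterior Dirichlet(13/3, 11, 7/3)
obs 3: x=0 → posterior Dirichlet(16/3, 11, 7/3)
obs 4: x=1 → posterior Dirichlet(16/3, 12, 7/3)
obs 5: x=1 → posterior Dirichlet(16/3, 13, 7/3)
obs 6: x=1 → posterior Dirichlet(16/3, 14, 7/3)
obs 7: x=1 → posterior Dirichlet(16/3, 15, 7/3)
obs 8: x=0 → posterior Dirichlet(19/3, 15, 7/3)

alpha_1=19/3, alpha_2=15, alpha_3=7/3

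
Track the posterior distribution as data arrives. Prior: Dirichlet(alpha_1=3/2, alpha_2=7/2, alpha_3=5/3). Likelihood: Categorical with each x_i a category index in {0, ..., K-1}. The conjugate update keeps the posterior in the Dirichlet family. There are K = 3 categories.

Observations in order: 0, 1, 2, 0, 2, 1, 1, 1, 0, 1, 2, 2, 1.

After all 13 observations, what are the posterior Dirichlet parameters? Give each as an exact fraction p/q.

alpha_1=9/2, alpha_2=19/2, alpha_3=17/3

obs 1: x=0 → posterior Dirichlet(5/2, 7/2, 5/3)
obs 2: x=1 → posterior Dirichlet(5/2, 9/2, 5/3)
obs 3: x=2 → posterior Dirichlet(5/2, 9/2, 8/3)
obs 4: x=0 → posterior Dirichlet(7/2, 9/2, 8/3)
obs 5: x=2 → posterior Dirichlet(7/2, 9/2, 11/3)
obs 6: x=1 → posterior Dirichlet(7/2, 11/2, 11/3)
obs 7: x=1 → posterior Dirichlet(7/2, 13/2, 11/3)
obs 8: x=1 → posterior Dirichlet(7/2, 15/2, 11/3)
obs 9: x=0 → posterior Dirichlet(9/2, 15/2, 11/3)
obs 10: x=1 → posterior Dirichlet(9/2, 17/2, 11/3)
obs 11: x=2 → posterior Dirichlet(9/2, 17/2, 14/3)
obs 12: x=2 → posterior Dirichlet(9/2, 17/2, 17/3)
obs 13: x=1 → posterior Dirichlet(9/2, 19/2, 17/3)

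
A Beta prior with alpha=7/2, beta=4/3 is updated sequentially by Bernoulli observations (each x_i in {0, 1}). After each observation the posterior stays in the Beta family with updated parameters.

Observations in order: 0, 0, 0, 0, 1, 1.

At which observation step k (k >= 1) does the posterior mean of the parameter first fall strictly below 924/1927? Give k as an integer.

k = 3

obs 1: x=0 → posterior Beta(7/2, 7/3)
obs 2: x=0 → posterior Beta(7/2, 10/3)
obs 3: x=0 → posterior Beta(7/2, 13/3)
obs 4: x=0 → posterior Beta(7/2, 16/3)
obs 5: x=1 → posterior Beta(9/2, 16/3)
obs 6: x=1 → posterior Beta(11/2, 16/3)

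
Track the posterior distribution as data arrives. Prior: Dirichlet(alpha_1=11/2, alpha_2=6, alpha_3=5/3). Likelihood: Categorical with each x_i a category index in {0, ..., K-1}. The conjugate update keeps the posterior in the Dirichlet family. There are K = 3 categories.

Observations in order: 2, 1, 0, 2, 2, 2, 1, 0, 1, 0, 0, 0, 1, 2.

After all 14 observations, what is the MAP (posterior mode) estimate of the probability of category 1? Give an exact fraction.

obs 1: x=2 → posterior Dirichlet(11/2, 6, 8/3)
obs 2: x=1 → posterior Dirichlet(11/2, 7, 8/3)
obs 3: x=0 → posterior Dirichlet(13/2, 7, 8/3)
obs 4: x=2 → posterior Dirichlet(13/2, 7, 11/3)
obs 5: x=2 → posterior Dirichlet(13/2, 7, 14/3)
obs 6: x=2 → posterior Dirichlet(13/2, 7, 17/3)
obs 7: x=1 → posterior Dirichlet(13/2, 8, 17/3)
obs 8: x=0 → posterior Dirichlet(15/2, 8, 17/3)
obs 9: x=1 → posterior Dirichlet(15/2, 9, 17/3)
obs 10: x=0 → posterior Dirichlet(17/2, 9, 17/3)
obs 11: x=0 → posterior Dirichlet(19/2, 9, 17/3)
obs 12: x=0 → posterior Dirichlet(21/2, 9, 17/3)
obs 13: x=1 → posterior Dirichlet(21/2, 10, 17/3)
obs 14: x=2 → posterior Dirichlet(21/2, 10, 20/3)

54/145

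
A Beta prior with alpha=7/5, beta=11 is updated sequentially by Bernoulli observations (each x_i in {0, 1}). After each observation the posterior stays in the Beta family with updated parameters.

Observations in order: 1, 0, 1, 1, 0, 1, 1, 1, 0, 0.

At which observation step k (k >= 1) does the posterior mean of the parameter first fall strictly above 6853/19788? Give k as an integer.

obs 1: x=1 → posterior Beta(12/5, 11)
obs 2: x=0 → posterior Beta(12/5, 12)
obs 3: x=1 → posterior Beta(17/5, 12)
obs 4: x=1 → posterior Beta(22/5, 12)
obs 5: x=0 → posterior Beta(22/5, 13)
obs 6: x=1 → posterior Beta(27/5, 13)
obs 7: x=1 → posterior Beta(32/5, 13)
obs 8: x=1 → posterior Beta(37/5, 13)
obs 9: x=0 → posterior Beta(37/5, 14)
obs 10: x=0 → posterior Beta(37/5, 15)

k = 8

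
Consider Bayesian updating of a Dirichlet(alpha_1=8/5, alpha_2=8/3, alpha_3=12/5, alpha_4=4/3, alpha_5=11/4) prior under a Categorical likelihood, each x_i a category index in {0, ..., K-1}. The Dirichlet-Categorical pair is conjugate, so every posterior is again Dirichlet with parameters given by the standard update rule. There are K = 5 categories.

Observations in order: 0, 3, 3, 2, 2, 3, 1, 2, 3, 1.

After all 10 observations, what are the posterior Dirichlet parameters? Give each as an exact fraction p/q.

obs 1: x=0 → posterior Dirichlet(13/5, 8/3, 12/5, 4/3, 11/4)
obs 2: x=3 → posterior Dirichlet(13/5, 8/3, 12/5, 7/3, 11/4)
obs 3: x=3 → posterior Dirichlet(13/5, 8/3, 12/5, 10/3, 11/4)
obs 4: x=2 → posterior Dirichlet(13/5, 8/3, 17/5, 10/3, 11/4)
obs 5: x=2 → posterior Dirichlet(13/5, 8/3, 22/5, 10/3, 11/4)
obs 6: x=3 → posterior Dirichlet(13/5, 8/3, 22/5, 13/3, 11/4)
obs 7: x=1 → posterior Dirichlet(13/5, 11/3, 22/5, 13/3, 11/4)
obs 8: x=2 → posterior Dirichlet(13/5, 11/3, 27/5, 13/3, 11/4)
obs 9: x=3 → posterior Dirichlet(13/5, 11/3, 27/5, 16/3, 11/4)
obs 10: x=1 → posterior Dirichlet(13/5, 14/3, 27/5, 16/3, 11/4)

alpha_1=13/5, alpha_2=14/3, alpha_3=27/5, alpha_4=16/3, alpha_5=11/4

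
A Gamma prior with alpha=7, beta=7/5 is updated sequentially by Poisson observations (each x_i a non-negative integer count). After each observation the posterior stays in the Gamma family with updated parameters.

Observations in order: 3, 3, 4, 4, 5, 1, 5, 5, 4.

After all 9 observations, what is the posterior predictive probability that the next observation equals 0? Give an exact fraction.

obs 1: x=3 → posterior Gamma(10, 12/5)
obs 2: x=3 → posterior Gamma(13, 17/5)
obs 3: x=4 → posterior Gamma(17, 22/5)
obs 4: x=4 → posterior Gamma(21, 27/5)
obs 5: x=5 → posterior Gamma(26, 32/5)
obs 6: x=1 → posterior Gamma(27, 37/5)
obs 7: x=5 → posterior Gamma(32, 42/5)
obs 8: x=5 → posterior Gamma(37, 47/5)
obs 9: x=4 → posterior Gamma(41, 52/5)

22705814685896786089750978283614409206507331277096105077974843210596352/979194764103658576811326062889103806303191683871809619870709179856920057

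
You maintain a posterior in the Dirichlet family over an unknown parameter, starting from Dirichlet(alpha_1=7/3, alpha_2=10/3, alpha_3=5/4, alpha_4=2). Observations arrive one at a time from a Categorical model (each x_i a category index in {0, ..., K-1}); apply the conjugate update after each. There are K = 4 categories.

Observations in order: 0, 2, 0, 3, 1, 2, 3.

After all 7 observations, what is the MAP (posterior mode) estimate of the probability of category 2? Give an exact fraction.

27/143

obs 1: x=0 → posterior Dirichlet(10/3, 10/3, 5/4, 2)
obs 2: x=2 → posterior Dirichlet(10/3, 10/3, 9/4, 2)
obs 3: x=0 → posterior Dirichlet(13/3, 10/3, 9/4, 2)
obs 4: x=3 → posterior Dirichlet(13/3, 10/3, 9/4, 3)
obs 5: x=1 → posterior Dirichlet(13/3, 13/3, 9/4, 3)
obs 6: x=2 → posterior Dirichlet(13/3, 13/3, 13/4, 3)
obs 7: x=3 → posterior Dirichlet(13/3, 13/3, 13/4, 4)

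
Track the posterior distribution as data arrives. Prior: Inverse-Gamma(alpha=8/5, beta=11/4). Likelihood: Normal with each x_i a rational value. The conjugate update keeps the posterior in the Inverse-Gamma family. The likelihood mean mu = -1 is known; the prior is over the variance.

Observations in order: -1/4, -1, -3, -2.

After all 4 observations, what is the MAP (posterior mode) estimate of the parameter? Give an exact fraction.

obs 1: x=-1/4 → posterior Inverse-Gamma(21/10, 97/32)
obs 2: x=-1 → posterior Inverse-Gamma(13/5, 97/32)
obs 3: x=-3 → posterior Inverse-Gamma(31/10, 161/32)
obs 4: x=-2 → posterior Inverse-Gamma(18/5, 177/32)

885/736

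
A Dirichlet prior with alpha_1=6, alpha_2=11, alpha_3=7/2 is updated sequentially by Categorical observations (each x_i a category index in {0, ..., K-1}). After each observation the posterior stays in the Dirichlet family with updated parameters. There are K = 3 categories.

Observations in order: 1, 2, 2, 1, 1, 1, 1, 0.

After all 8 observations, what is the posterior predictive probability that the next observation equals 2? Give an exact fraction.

obs 1: x=1 → posterior Dirichlet(6, 12, 7/2)
obs 2: x=2 → posterior Dirichlet(6, 12, 9/2)
obs 3: x=2 → posterior Dirichlet(6, 12, 11/2)
obs 4: x=1 → posterior Dirichlet(6, 13, 11/2)
obs 5: x=1 → posterior Dirichlet(6, 14, 11/2)
obs 6: x=1 → posterior Dirichlet(6, 15, 11/2)
obs 7: x=1 → posterior Dirichlet(6, 16, 11/2)
obs 8: x=0 → posterior Dirichlet(7, 16, 11/2)

11/57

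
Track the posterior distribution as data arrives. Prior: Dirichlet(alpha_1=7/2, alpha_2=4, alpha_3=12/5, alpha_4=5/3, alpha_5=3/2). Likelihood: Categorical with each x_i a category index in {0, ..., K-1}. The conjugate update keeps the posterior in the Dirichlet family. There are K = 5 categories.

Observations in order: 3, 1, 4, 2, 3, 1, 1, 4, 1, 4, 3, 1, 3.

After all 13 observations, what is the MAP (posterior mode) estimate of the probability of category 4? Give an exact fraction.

obs 1: x=3 → posterior Dirichlet(7/2, 4, 12/5, 8/3, 3/2)
obs 2: x=1 → posterior Dirichlet(7/2, 5, 12/5, 8/3, 3/2)
obs 3: x=4 → posterior Dirichlet(7/2, 5, 12/5, 8/3, 5/2)
obs 4: x=2 → posterior Dirichlet(7/2, 5, 17/5, 8/3, 5/2)
obs 5: x=3 → posterior Dirichlet(7/2, 5, 17/5, 11/3, 5/2)
obs 6: x=1 → posterior Dirichlet(7/2, 6, 17/5, 11/3, 5/2)
obs 7: x=1 → posterior Dirichlet(7/2, 7, 17/5, 11/3, 5/2)
obs 8: x=4 → posterior Dirichlet(7/2, 7, 17/5, 11/3, 7/2)
obs 9: x=1 → posterior Dirichlet(7/2, 8, 17/5, 11/3, 7/2)
obs 10: x=4 → posterior Dirichlet(7/2, 8, 17/5, 11/3, 9/2)
obs 11: x=3 → posterior Dirichlet(7/2, 8, 17/5, 14/3, 9/2)
obs 12: x=1 → posterior Dirichlet(7/2, 9, 17/5, 14/3, 9/2)
obs 13: x=3 → posterior Dirichlet(7/2, 9, 17/5, 17/3, 9/2)

105/632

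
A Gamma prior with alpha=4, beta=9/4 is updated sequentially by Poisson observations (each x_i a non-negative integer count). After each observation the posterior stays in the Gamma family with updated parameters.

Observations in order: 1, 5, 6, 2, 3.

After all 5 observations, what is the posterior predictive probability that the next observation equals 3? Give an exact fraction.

obs 1: x=1 → posterior Gamma(5, 13/4)
obs 2: x=5 → posterior Gamma(10, 17/4)
obs 3: x=6 → posterior Gamma(16, 21/4)
obs 4: x=2 → posterior Gamma(18, 25/4)
obs 5: x=3 → posterior Gamma(21, 29/4)

52888811267170012011549812738065216/252895948553645767619216203990197411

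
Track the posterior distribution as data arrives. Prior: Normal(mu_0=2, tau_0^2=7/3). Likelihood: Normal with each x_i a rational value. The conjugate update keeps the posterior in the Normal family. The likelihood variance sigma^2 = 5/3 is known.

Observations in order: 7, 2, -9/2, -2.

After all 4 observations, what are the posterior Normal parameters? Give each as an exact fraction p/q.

obs 1: x=7 → posterior Normal(59/12, 35/36)
obs 2: x=2 → posterior Normal(73/19, 35/57)
obs 3: x=-9/2 → posterior Normal(83/52, 35/78)
obs 4: x=-2 → posterior Normal(5/6, 35/99)

mu_0=5/6, tau_0^2=35/99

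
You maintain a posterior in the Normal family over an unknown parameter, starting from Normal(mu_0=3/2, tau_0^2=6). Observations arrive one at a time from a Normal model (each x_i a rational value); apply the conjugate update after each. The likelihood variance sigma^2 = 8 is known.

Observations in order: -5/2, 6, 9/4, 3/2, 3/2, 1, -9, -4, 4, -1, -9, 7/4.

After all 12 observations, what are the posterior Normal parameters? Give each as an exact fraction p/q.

obs 1: x=-5/2 → posterior Normal(-3/14, 24/7)
obs 2: x=6 → posterior Normal(33/20, 12/5)
obs 3: x=9/4 → posterior Normal(93/52, 24/13)
obs 4: x=3/2 → posterior Normal(111/64, 3/2)
obs 5: x=3/2 → posterior Normal(129/76, 24/19)
obs 6: x=1 → posterior Normal(141/88, 12/11)
obs 7: x=-9 → posterior Normal(33/100, 24/25)
obs 8: x=-4 → posterior Normal(-15/112, 6/7)
obs 9: x=4 → posterior Normal(33/124, 24/31)
obs 10: x=-1 → posterior Normal(21/136, 12/17)
obs 11: x=-9 → posterior Normal(-87/148, 24/37)
obs 12: x=7/4 → posterior Normal(-33/80, 3/5)

mu_0=-33/80, tau_0^2=3/5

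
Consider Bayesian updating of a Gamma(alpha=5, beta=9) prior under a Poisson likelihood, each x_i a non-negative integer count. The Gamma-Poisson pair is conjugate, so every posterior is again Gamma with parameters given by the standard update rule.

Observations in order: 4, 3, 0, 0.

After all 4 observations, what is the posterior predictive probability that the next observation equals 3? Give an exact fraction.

obs 1: x=4 → posterior Gamma(9, 10)
obs 2: x=3 → posterior Gamma(12, 11)
obs 3: x=0 → posterior Gamma(12, 12)
obs 4: x=0 → posterior Gamma(12, 13)

302875106592253/5556003412779008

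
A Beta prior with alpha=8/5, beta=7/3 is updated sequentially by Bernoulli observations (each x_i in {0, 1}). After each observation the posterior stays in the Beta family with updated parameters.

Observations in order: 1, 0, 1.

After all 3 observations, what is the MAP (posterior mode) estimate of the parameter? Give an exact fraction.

39/74

obs 1: x=1 → posterior Beta(13/5, 7/3)
obs 2: x=0 → posterior Beta(13/5, 10/3)
obs 3: x=1 → posterior Beta(18/5, 10/3)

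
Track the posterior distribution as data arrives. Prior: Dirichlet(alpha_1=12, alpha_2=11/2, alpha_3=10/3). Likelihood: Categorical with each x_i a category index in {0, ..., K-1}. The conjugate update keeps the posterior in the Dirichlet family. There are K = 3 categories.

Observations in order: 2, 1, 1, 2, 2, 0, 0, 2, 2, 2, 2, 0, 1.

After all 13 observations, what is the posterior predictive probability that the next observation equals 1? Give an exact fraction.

obs 1: x=2 → posterior Dirichlet(12, 11/2, 13/3)
obs 2: x=1 → posterior Dirichlet(12, 13/2, 13/3)
obs 3: x=1 → posterior Dirichlet(12, 15/2, 13/3)
obs 4: x=2 → posterior Dirichlet(12, 15/2, 16/3)
obs 5: x=2 → posterior Dirichlet(12, 15/2, 19/3)
obs 6: x=0 → posterior Dirichlet(13, 15/2, 19/3)
obs 7: x=0 → posterior Dirichlet(14, 15/2, 19/3)
obs 8: x=2 → posterior Dirichlet(14, 15/2, 22/3)
obs 9: x=2 → posterior Dirichlet(14, 15/2, 25/3)
obs 10: x=2 → posterior Dirichlet(14, 15/2, 28/3)
obs 11: x=2 → posterior Dirichlet(14, 15/2, 31/3)
obs 12: x=0 → posterior Dirichlet(15, 15/2, 31/3)
obs 13: x=1 → posterior Dirichlet(15, 17/2, 31/3)

51/203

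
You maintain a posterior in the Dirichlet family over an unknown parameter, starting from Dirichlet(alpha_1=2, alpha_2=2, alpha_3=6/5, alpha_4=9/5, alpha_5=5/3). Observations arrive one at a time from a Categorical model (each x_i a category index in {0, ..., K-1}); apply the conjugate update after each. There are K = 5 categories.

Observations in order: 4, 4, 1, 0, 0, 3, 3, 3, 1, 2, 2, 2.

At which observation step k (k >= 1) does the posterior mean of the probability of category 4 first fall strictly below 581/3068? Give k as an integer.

k = 11

obs 1: x=4 → posterior Dirichlet(2, 2, 6/5, 9/5, 8/3)
obs 2: x=4 → posterior Dirichlet(2, 2, 6/5, 9/5, 11/3)
obs 3: x=1 → posterior Dirichlet(2, 3, 6/5, 9/5, 11/3)
obs 4: x=0 → posterior Dirichlet(3, 3, 6/5, 9/5, 11/3)
obs 5: x=0 → posterior Dirichlet(4, 3, 6/5, 9/5, 11/3)
obs 6: x=3 → posterior Dirichlet(4, 3, 6/5, 14/5, 11/3)
obs 7: x=3 → posterior Dirichlet(4, 3, 6/5, 19/5, 11/3)
obs 8: x=3 → posterior Dirichlet(4, 3, 6/5, 24/5, 11/3)
obs 9: x=1 → posterior Dirichlet(4, 4, 6/5, 24/5, 11/3)
obs 10: x=2 → posterior Dirichlet(4, 4, 11/5, 24/5, 11/3)
obs 11: x=2 → posterior Dirichlet(4, 4, 16/5, 24/5, 11/3)
obs 12: x=2 → posterior Dirichlet(4, 4, 21/5, 24/5, 11/3)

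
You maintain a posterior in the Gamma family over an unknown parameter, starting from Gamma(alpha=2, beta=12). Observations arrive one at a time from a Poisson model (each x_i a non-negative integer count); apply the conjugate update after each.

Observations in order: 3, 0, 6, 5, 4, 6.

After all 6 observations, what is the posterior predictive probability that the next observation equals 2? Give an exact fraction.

obs 1: x=3 → posterior Gamma(5, 13)
obs 2: x=0 → posterior Gamma(5, 14)
obs 3: x=6 → posterior Gamma(11, 15)
obs 4: x=5 → posterior Gamma(16, 16)
obs 5: x=4 → posterior Gamma(20, 17)
obs 6: x=6 → posterior Gamma(26, 18)

152192148894738535140256762375962624/638411683925748518131605316913942641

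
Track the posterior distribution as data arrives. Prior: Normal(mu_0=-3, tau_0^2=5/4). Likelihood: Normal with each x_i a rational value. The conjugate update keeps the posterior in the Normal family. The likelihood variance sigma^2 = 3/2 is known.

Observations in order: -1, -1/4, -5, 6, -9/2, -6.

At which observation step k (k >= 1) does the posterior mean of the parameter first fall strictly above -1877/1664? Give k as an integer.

obs 1: x=-1 → posterior Normal(-23/11, 15/22)
obs 2: x=-1/4 → posterior Normal(-97/64, 15/32)
obs 3: x=-5 → posterior Normal(-197/84, 5/14)
obs 4: x=6 → posterior Normal(-77/104, 15/52)
obs 5: x=-9/2 → posterior Normal(-167/124, 15/62)
obs 6: x=-6 → posterior Normal(-287/144, 5/24)

k = 4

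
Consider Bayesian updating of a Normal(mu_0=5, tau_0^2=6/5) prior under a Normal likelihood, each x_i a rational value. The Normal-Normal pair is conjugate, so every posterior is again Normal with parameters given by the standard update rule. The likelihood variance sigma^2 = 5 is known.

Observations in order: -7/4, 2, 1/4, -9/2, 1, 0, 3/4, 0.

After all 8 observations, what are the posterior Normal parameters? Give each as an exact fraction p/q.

obs 1: x=-7/4 → posterior Normal(229/62, 30/31)
obs 2: x=2 → posterior Normal(253/74, 30/37)
obs 3: x=1/4 → posterior Normal(128/43, 30/43)
obs 4: x=-9/2 → posterior Normal(101/49, 30/49)
obs 5: x=1 → posterior Normal(107/55, 6/11)
obs 6: x=0 → posterior Normal(107/61, 30/61)
obs 7: x=3/4 → posterior Normal(223/134, 30/67)
obs 8: x=0 → posterior Normal(223/146, 30/73)

mu_0=223/146, tau_0^2=30/73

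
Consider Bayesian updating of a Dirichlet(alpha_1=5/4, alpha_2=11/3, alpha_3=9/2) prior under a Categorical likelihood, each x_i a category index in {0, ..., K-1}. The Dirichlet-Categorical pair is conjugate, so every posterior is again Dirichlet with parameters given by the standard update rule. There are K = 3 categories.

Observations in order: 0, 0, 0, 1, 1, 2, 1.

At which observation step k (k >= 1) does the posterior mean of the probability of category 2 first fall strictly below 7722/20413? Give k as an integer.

k = 3

obs 1: x=0 → posterior Dirichlet(9/4, 11/3, 9/2)
obs 2: x=0 → posterior Dirichlet(13/4, 11/3, 9/2)
obs 3: x=0 → posterior Dirichlet(17/4, 11/3, 9/2)
obs 4: x=1 → posterior Dirichlet(17/4, 14/3, 9/2)
obs 5: x=1 → posterior Dirichlet(17/4, 17/3, 9/2)
obs 6: x=2 → posterior Dirichlet(17/4, 17/3, 11/2)
obs 7: x=1 → posterior Dirichlet(17/4, 20/3, 11/2)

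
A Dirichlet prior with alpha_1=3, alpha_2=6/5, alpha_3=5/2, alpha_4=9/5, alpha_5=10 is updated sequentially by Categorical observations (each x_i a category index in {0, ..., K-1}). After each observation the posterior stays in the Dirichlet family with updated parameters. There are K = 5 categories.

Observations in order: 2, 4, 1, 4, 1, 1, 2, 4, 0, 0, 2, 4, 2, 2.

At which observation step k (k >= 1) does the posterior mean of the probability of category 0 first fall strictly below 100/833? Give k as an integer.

obs 1: x=2 → posterior Dirichlet(3, 6/5, 7/2, 9/5, 10)
obs 2: x=4 → posterior Dirichlet(3, 6/5, 7/2, 9/5, 11)
obs 3: x=1 → posterior Dirichlet(3, 11/5, 7/2, 9/5, 11)
obs 4: x=4 → posterior Dirichlet(3, 11/5, 7/2, 9/5, 12)
obs 5: x=1 → posterior Dirichlet(3, 16/5, 7/2, 9/5, 12)
obs 6: x=1 → posterior Dirichlet(3, 21/5, 7/2, 9/5, 12)
obs 7: x=2 → posterior Dirichlet(3, 21/5, 9/2, 9/5, 12)
obs 8: x=4 → posterior Dirichlet(3, 21/5, 9/2, 9/5, 13)
obs 9: x=0 → posterior Dirichlet(4, 21/5, 9/2, 9/5, 13)
obs 10: x=0 → posterior Dirichlet(5, 21/5, 9/2, 9/5, 13)
obs 11: x=2 → posterior Dirichlet(5, 21/5, 11/2, 9/5, 13)
obs 12: x=4 → posterior Dirichlet(5, 21/5, 11/2, 9/5, 14)
obs 13: x=2 → posterior Dirichlet(5, 21/5, 13/2, 9/5, 14)
obs 14: x=2 → posterior Dirichlet(5, 21/5, 15/2, 9/5, 14)

k = 7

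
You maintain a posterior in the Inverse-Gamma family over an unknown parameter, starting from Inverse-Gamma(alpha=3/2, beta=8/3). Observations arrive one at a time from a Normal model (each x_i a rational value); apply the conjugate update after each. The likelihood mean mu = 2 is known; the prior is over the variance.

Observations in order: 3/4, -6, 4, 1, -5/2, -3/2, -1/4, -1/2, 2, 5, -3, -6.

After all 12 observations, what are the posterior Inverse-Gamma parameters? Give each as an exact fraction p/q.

alpha=15/2, beta=5225/48

obs 1: x=3/4 → posterior Inverse-Gamma(2, 331/96)
obs 2: x=-6 → posterior Inverse-Gamma(5/2, 3403/96)
obs 3: x=4 → posterior Inverse-Gamma(3, 3595/96)
obs 4: x=1 → posterior Inverse-Gamma(7/2, 3643/96)
obs 5: x=-5/2 → posterior Inverse-Gamma(4, 4615/96)
obs 6: x=-3/2 → posterior Inverse-Gamma(9/2, 5203/96)
obs 7: x=-1/4 → posterior Inverse-Gamma(5, 2723/48)
obs 8: x=-1/2 → posterior Inverse-Gamma(11/2, 2873/48)
obs 9: x=2 → posterior Inverse-Gamma(6, 2873/48)
obs 10: x=5 → posterior Inverse-Gamma(13/2, 3089/48)
obs 11: x=-3 → posterior Inverse-Gamma(7, 3689/48)
obs 12: x=-6 → posterior Inverse-Gamma(15/2, 5225/48)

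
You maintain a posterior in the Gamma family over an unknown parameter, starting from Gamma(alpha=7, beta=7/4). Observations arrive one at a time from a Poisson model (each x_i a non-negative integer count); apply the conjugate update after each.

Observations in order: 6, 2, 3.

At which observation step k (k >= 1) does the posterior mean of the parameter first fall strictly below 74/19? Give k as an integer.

obs 1: x=6 → posterior Gamma(13, 11/4)
obs 2: x=2 → posterior Gamma(15, 15/4)
obs 3: x=3 → posterior Gamma(18, 19/4)

k = 3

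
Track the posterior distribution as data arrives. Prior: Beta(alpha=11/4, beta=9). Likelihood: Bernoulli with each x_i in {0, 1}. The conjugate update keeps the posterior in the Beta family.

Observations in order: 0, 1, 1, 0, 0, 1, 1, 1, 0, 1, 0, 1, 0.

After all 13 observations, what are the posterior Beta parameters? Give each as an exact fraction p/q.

alpha=39/4, beta=15

obs 1: x=0 → posterior Beta(11/4, 10)
obs 2: x=1 → posterior Beta(15/4, 10)
obs 3: x=1 → posterior Beta(19/4, 10)
obs 4: x=0 → posterior Beta(19/4, 11)
obs 5: x=0 → posterior Beta(19/4, 12)
obs 6: x=1 → posterior Beta(23/4, 12)
obs 7: x=1 → posterior Beta(27/4, 12)
obs 8: x=1 → posterior Beta(31/4, 12)
obs 9: x=0 → posterior Beta(31/4, 13)
obs 10: x=1 → posterior Beta(35/4, 13)
obs 11: x=0 → posterior Beta(35/4, 14)
obs 12: x=1 → posterior Beta(39/4, 14)
obs 13: x=0 → posterior Beta(39/4, 15)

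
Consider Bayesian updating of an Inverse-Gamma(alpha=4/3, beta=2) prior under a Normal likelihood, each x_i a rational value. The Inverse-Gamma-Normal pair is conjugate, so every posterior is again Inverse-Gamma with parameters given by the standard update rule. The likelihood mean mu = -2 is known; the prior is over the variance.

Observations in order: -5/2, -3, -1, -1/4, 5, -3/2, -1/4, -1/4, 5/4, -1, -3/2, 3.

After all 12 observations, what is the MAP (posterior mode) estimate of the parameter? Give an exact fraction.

obs 1: x=-5/2 → posterior Inverse-Gamma(11/6, 17/8)
obs 2: x=-3 → posterior Inverse-Gamma(7/3, 21/8)
obs 3: x=-1 → posterior Inverse-Gamma(17/6, 25/8)
obs 4: x=-1/4 → posterior Inverse-Gamma(10/3, 149/32)
obs 5: x=5 → posterior Inverse-Gamma(23/6, 933/32)
obs 6: x=-3/2 → posterior Inverse-Gamma(13/3, 937/32)
obs 7: x=-1/4 → posterior Inverse-Gamma(29/6, 493/16)
obs 8: x=-1/4 → posterior Inverse-Gamma(16/3, 1035/32)
obs 9: x=5/4 → posterior Inverse-Gamma(35/6, 301/8)
obs 10: x=-1 → posterior Inverse-Gamma(19/3, 305/8)
obs 11: x=-3/2 → posterior Inverse-Gamma(41/6, 153/4)
obs 12: x=3 → posterior Inverse-Gamma(22/3, 203/4)

609/100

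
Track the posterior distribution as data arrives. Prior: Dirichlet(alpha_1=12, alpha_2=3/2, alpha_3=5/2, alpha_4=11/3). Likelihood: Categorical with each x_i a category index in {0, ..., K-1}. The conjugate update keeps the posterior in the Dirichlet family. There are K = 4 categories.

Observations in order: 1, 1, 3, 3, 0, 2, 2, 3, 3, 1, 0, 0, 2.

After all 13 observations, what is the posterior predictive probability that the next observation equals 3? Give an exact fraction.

23/98

obs 1: x=1 → posterior Dirichlet(12, 5/2, 5/2, 11/3)
obs 2: x=1 → posterior Dirichlet(12, 7/2, 5/2, 11/3)
obs 3: x=3 → posterior Dirichlet(12, 7/2, 5/2, 14/3)
obs 4: x=3 → posterior Dirichlet(12, 7/2, 5/2, 17/3)
obs 5: x=0 → posterior Dirichlet(13, 7/2, 5/2, 17/3)
obs 6: x=2 → posterior Dirichlet(13, 7/2, 7/2, 17/3)
obs 7: x=2 → posterior Dirichlet(13, 7/2, 9/2, 17/3)
obs 8: x=3 → posterior Dirichlet(13, 7/2, 9/2, 20/3)
obs 9: x=3 → posterior Dirichlet(13, 7/2, 9/2, 23/3)
obs 10: x=1 → posterior Dirichlet(13, 9/2, 9/2, 23/3)
obs 11: x=0 → posterior Dirichlet(14, 9/2, 9/2, 23/3)
obs 12: x=0 → posterior Dirichlet(15, 9/2, 9/2, 23/3)
obs 13: x=2 → posterior Dirichlet(15, 9/2, 11/2, 23/3)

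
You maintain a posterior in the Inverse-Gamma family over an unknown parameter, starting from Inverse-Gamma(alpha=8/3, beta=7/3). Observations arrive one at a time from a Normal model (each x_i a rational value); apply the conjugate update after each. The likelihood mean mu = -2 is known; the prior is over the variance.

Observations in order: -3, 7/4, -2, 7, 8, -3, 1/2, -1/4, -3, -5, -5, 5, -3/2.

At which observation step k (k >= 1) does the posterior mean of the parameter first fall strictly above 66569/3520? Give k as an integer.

k = 5

obs 1: x=-3 → posterior Inverse-Gamma(19/6, 17/6)
obs 2: x=7/4 → posterior Inverse-Gamma(11/3, 947/96)
obs 3: x=-2 → posterior Inverse-Gamma(25/6, 947/96)
obs 4: x=7 → posterior Inverse-Gamma(14/3, 4835/96)
obs 5: x=8 → posterior Inverse-Gamma(31/6, 9635/96)
obs 6: x=-3 → posterior Inverse-Gamma(17/3, 9683/96)
obs 7: x=1/2 → posterior Inverse-Gamma(37/6, 9983/96)
obs 8: x=-1/4 → posterior Inverse-Gamma(20/3, 5065/48)
obs 9: x=-3 → posterior Inverse-Gamma(43/6, 5089/48)
obs 10: x=-5 → posterior Inverse-Gamma(23/3, 5305/48)
obs 11: x=-5 → posterior Inverse-Gamma(49/6, 5521/48)
obs 12: x=5 → posterior Inverse-Gamma(26/3, 6697/48)
obs 13: x=-3/2 → posterior Inverse-Gamma(55/6, 6703/48)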